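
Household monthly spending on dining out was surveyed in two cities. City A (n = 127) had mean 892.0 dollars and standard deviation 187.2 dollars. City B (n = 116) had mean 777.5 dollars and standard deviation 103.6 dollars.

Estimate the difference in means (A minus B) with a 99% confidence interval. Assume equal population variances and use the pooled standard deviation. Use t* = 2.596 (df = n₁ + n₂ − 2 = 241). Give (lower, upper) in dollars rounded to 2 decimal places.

s_p = √[((n₁−1)s₁² + (n₂−1)s₂²)/(n₁+n₂−2)] = √[(126·187.2² + 115·103.6²)/241] = 153.1118.
SE = 153.1118·√(1/127 + 1/116) = 19.6644.
With t* = 2.596, margin = 2.596 × 19.6644 = 51.0488.
x̄₁ − x̄₂ = 892.0 − 777.5 = 114.5000; interval 114.5000 ± 51.0488 = (63.45, 165.55).

(63.45, 165.55)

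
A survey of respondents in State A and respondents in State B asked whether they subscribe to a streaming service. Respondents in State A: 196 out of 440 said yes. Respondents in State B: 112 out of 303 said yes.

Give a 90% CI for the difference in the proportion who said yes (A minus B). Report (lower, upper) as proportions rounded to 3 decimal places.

First, p̂₁ = 196/440 = 0.4455; p̂₂ = 112/303 = 0.3696.
The two standard errors are √(0.4455×0.5545/440) = 0.02369 and √(0.3696×0.6304/303) = 0.02773.
Because the samples are independent, SE_diff = √(0.02369² + 0.02773²) = 0.03647.
Using z* = 1.645 for 90%, ME = 1.645 × 0.03647 = 0.05999.
p̂₁ − p̂₂ = 0.0759; interval 0.0759 ± 0.05999 gives (0.016, 0.136).

(0.016, 0.136)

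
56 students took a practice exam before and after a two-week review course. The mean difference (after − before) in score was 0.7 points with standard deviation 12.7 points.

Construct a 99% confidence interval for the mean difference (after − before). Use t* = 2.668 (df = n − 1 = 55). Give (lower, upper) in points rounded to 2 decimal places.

This is a matched-pairs design, so SE = s_d/√n = 12.7/√56 = 1.6971.
Margin = 2.668 × 1.6971 = 4.5279; the interval is 0.7 ± 4.5279 = (-3.83, 5.23).

(-3.83, 5.23)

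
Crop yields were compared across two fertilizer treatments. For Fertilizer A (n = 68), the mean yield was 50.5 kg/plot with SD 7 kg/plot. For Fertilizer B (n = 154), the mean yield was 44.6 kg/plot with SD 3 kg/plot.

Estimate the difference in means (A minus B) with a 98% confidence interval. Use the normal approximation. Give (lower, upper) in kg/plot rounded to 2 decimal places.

SE₁ = s₁/√n₁ = 7/√68 = 0.8489; SE₂ = 3/√154 = 0.2417.
Independent samples, unequal variances: SE_diff = √(SE₁² + SE₂²) = √(0.72063121 + 0.05841889) = 0.8826.
z* = 2.326, so margin of error = 2.326 × 0.8826 = 2.0529.
Difference in means = 50.5 − 44.6 = 5.9000.
5.9000 ± 2.0529 → (3.85, 7.95).

(3.85, 7.95)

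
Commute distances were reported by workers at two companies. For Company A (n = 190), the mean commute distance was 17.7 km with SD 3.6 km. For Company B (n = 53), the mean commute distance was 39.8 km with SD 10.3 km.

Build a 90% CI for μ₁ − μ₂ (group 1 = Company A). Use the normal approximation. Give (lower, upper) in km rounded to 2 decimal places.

(-24.47, -19.73)

Per-group SEs: s₁/√n₁ = 3.6/√190 = 0.2612, s₂/√n₂ = 10.3/√53 = 1.4148.
Unpooled SE of the difference: √(0.06822544 + 2.00165904) = 1.4387.
Margin of error = z* · SE = 1.645 × 1.4387 = 2.3667.
x̄₁ − x̄₂ = 17.7 − 39.8 = -22.1000.
CI: -22.1000 ± 2.3667 = (-24.47, -19.73).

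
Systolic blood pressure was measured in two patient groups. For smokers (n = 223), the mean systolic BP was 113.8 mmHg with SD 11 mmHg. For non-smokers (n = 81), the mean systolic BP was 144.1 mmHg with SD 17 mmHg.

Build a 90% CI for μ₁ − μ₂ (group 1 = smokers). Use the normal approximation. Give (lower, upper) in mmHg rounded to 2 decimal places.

(-33.64, -26.96)

Standard errors of each mean: 11/√223 = 0.7366 and 17/√81 = 1.8889.
SE(x̄₁ − x̄₂) = √(0.7366² + 1.8889²) = 2.0274 for independent samples with unequal variances.
With z* = 1.645, the margin is 1.645 × 2.0274 = 3.3351.
x̄₁ − x̄₂ = 113.8 − 144.1 = -30.3000; the interval is -30.3000 ± 3.3351 = (-33.64, -26.96).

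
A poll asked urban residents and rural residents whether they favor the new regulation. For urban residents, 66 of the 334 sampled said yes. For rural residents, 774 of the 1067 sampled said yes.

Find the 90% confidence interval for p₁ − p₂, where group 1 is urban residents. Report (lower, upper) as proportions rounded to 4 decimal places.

p̂₁ = 66/334 = 0.1976 and p̂₂ = 774/1067 = 0.7254.
SE₁ = √(p̂₁(1−p̂₁)/n₁) = √(0.1976·0.8024/334) = 0.02179; SE₂ = √(0.7254·0.2746/1067) = 0.01366.
Independent samples: SE of the difference = √(SE₁² + SE₂²) = √(0.0004748041 + 0.0001865956) = 0.02572.
z* for 90% confidence is 1.645, so the margin of error is 1.645 × 0.02572 = 0.04231.
Point estimate p̂₁ − p̂₂ = 0.1976 − 0.7254 = -0.5278.
-0.5278 ± 0.04231 → (-0.5701, -0.4855).

(-0.5701, -0.4855)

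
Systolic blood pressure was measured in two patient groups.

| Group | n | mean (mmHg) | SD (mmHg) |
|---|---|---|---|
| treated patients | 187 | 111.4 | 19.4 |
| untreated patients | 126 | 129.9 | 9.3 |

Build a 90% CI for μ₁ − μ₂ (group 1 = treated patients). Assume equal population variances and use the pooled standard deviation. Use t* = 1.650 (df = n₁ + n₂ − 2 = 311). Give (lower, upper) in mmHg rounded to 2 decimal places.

(-21.57, -15.43)

s_p = √[((n₁−1)s₁² + (n₂−1)s₂²)/(n₁+n₂−2)] = √[(186·19.4² + 125·9.3²)/311] = 16.1199.
SE = 16.1199·√(1/187 + 1/126) = 1.8579.
With t* = 1.650, margin = 1.650 × 1.8579 = 3.0655.
x̄₁ − x̄₂ = 111.4 − 129.9 = -18.5000; interval -18.5000 ± 3.0655 = (-21.57, -15.43).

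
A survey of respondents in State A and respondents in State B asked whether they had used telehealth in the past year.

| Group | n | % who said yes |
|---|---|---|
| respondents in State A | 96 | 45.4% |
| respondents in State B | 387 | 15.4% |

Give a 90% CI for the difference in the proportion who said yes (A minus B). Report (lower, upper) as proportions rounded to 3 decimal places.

The two standard errors are √(0.4540×0.5460/96) = 0.05081 and √(0.1540×0.8460/387) = 0.01835.
Because the samples are independent, SE_diff = √(0.05081² + 0.01835²) = 0.05402.
Using z* = 1.645 for 90%, ME = 1.645 × 0.05402 = 0.08886.
p̂₁ − p̂₂ = 0.3000; interval 0.3000 ± 0.08886 gives (0.211, 0.389).

(0.211, 0.389)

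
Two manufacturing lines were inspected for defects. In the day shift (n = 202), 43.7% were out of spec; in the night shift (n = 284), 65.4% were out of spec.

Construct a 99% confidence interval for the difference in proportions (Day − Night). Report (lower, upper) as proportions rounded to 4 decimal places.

(-0.3326, -0.1014)

The two standard errors are √(0.4370×0.5630/202) = 0.03490 and √(0.6540×0.3460/284) = 0.02823.
Because the samples are independent, SE_diff = √(0.03490² + 0.02823²) = 0.04489.
Using z* = 2.576 for 99%, ME = 2.576 × 0.04489 = 0.11564.
p̂₁ − p̂₂ = -0.2170; interval -0.2170 ± 0.11564 gives (-0.3326, -0.1014).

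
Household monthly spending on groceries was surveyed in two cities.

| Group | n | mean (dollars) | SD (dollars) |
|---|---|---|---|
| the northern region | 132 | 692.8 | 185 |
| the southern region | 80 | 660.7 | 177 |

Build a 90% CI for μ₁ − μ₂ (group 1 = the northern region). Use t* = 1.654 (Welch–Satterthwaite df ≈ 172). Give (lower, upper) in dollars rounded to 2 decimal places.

(-10.10, 74.30)

Per-group SEs: s₁/√n₁ = 185/√132 = 16.1022, s₂/√n₂ = 177/√80 = 19.7892.
Unpooled SE of the difference: √(259.28084484 + 391.61243664) = 25.5126.
Margin of error = t* · SE = 1.654 × 25.5126 = 42.1978.
x̄₁ − x̄₂ = 692.8 − 660.7 = 32.1000.
CI: 32.1000 ± 42.1978 = (-10.10, 74.30).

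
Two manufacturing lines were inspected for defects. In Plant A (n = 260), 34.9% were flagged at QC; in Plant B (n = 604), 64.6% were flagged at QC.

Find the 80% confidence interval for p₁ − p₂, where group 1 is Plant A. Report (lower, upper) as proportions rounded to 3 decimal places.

SE₁ = √(p̂₁(1−p̂₁)/n₁) = √(0.3490·0.6510/260) = 0.02956; SE₂ = √(0.6460·0.3540/604) = 0.01946.
Independent samples: SE of the difference = √(SE₁² + SE₂²) = √(0.0008737936 + 0.0003786916) = 0.03539.
z* for 80% confidence is 1.282, so the margin of error is 1.282 × 0.03539 = 0.04537.
Point estimate p̂₁ − p̂₂ = 0.3490 − 0.6460 = -0.2970.
-0.2970 ± 0.04537 → (-0.342, -0.252).

(-0.342, -0.252)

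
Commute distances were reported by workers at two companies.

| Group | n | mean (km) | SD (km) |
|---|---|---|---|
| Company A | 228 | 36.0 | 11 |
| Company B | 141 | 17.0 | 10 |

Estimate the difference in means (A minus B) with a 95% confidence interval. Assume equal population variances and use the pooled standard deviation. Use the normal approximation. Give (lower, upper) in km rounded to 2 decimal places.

(16.77, 21.23)

s_p = √[((n₁−1)s₁² + (n₂−1)s₂²)/(n₁+n₂−2)] = √[(227·11² + 140·10²)/367] = 10.6296.
SE = 10.6296·√(1/228 + 1/141) = 1.1388.
With z* = 1.960, margin = 1.960 × 1.1388 = 2.2320.
x̄₁ − x̄₂ = 36.0 − 17.0 = 19.0000; interval 19.0000 ± 2.2320 = (16.77, 21.23).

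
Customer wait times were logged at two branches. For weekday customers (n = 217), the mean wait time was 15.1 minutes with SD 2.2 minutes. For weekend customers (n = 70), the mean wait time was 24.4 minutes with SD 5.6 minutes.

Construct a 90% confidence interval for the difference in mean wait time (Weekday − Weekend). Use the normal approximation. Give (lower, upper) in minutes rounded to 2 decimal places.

SE₁ = s₁/√n₁ = 2.2/√217 = 0.1493; SE₂ = 5.6/√70 = 0.6693.
Independent samples, unequal variances: SE_diff = √(SE₁² + SE₂²) = √(0.02229049 + 0.44796249) = 0.6857.
z* = 1.645, so margin of error = 1.645 × 0.6857 = 1.1280.
Difference in means = 15.1 − 24.4 = -9.3000.
-9.3000 ± 1.1280 → (-10.43, -8.17).

(-10.43, -8.17)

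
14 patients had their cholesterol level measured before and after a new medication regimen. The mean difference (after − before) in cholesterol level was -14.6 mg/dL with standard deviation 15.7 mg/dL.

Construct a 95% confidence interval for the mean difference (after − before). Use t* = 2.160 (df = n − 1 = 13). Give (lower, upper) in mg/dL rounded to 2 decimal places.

(-23.66, -5.54)

Paired design: SE = s_d/√n = 15.7/√14 = 4.1960.
t* = 2.160; margin of error = 2.160 × 4.1960 = 9.0634.
-14.6 ± 9.0634 → (-23.66, -5.54).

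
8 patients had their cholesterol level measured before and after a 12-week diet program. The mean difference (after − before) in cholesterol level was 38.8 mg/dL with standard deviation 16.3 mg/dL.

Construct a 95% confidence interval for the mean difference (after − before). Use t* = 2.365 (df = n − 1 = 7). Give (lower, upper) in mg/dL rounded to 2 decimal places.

Paired design: SE = s_d/√n = 16.3/√8 = 5.7629.
t* = 2.365; margin of error = 2.365 × 5.7629 = 13.6293.
38.8 ± 13.6293 → (25.17, 52.43).

(25.17, 52.43)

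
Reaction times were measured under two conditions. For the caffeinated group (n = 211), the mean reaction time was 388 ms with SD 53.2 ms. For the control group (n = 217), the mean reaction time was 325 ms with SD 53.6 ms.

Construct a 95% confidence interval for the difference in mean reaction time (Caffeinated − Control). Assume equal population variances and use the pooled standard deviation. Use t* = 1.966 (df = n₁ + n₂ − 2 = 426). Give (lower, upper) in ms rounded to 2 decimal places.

s_p = √[((n₁−1)s₁² + (n₂−1)s₂²)/(n₁+n₂−2)] = √[(210·53.2² + 216·53.6²)/426] = 53.4032.
SE = 53.4032·√(1/211 + 1/217) = 5.1632.
With t* = 1.966, margin = 1.966 × 5.1632 = 10.1509.
x̄₁ − x̄₂ = 388 − 325 = 63.0000; interval 63.0000 ± 10.1509 = (52.85, 73.15).

(52.85, 73.15)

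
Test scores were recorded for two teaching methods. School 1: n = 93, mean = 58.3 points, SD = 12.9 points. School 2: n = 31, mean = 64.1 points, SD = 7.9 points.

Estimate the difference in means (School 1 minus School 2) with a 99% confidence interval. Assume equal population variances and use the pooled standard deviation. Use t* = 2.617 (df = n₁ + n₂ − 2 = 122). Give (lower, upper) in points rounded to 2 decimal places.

s_p = √[((n₁−1)s₁² + (n₂−1)s₂²)/(n₁+n₂−2)] = √[(92·12.9² + 30·7.9²)/122] = 11.8674.
SE = 11.8674·√(1/93 + 1/31) = 2.4612.
With t* = 2.617, margin = 2.617 × 2.4612 = 6.4410.
x̄₁ − x̄₂ = 58.3 − 64.1 = -5.8000; interval -5.8000 ± 6.4410 = (-12.24, 0.64).

(-12.24, 0.64)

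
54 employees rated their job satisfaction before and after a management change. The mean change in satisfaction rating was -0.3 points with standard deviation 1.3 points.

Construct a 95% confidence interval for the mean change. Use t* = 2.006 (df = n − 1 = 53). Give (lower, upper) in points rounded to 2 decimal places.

(-0.65, 0.05)

This is a matched-pairs design, so SE = s_d/√n = 1.3/√54 = 0.1769.
Margin = 2.006 × 0.1769 = 0.3549; the interval is -0.3 ± 0.3549 = (-0.65, 0.05).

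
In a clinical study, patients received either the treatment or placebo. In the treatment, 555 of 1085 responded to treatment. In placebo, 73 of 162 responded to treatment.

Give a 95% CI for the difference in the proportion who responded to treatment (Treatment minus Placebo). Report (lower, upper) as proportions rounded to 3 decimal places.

(-0.021, 0.143)

First, p̂₁ = 555/1085 = 0.5115; p̂₂ = 73/162 = 0.4506.
The two standard errors are √(0.5115×0.4885/1085) = 0.01518 and √(0.4506×0.5494/162) = 0.03909.
Because the samples are independent, SE_diff = √(0.01518² + 0.03909²) = 0.04193.
Using z* = 1.960 for 95%, ME = 1.960 × 0.04193 = 0.08218.
p̂₁ − p̂₂ = 0.0609; interval 0.0609 ± 0.08218 gives (-0.021, 0.143).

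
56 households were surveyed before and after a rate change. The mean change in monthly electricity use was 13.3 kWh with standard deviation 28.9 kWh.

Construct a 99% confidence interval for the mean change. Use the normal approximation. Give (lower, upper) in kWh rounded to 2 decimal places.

This is a matched-pairs design, so SE = s_d/√n = 28.9/√56 = 3.8619.
Margin = 2.576 × 3.8619 = 9.9483; the interval is 13.3 ± 9.9483 = (3.35, 23.25).

(3.35, 23.25)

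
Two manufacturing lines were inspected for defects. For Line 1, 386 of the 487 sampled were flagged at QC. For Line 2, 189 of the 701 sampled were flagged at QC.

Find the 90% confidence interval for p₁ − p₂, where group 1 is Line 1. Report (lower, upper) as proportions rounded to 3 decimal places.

First, p̂₁ = 386/487 = 0.7926; p̂₂ = 189/701 = 0.2696.
The two standard errors are √(0.7926×0.2074/487) = 0.01837 and √(0.2696×0.7304/701) = 0.01676.
Because the samples are independent, SE_diff = √(0.01837² + 0.01676²) = 0.02487.
Using z* = 1.645 for 90%, ME = 1.645 × 0.02487 = 0.04091.
p̂₁ − p̂₂ = 0.5230; interval 0.5230 ± 0.04091 gives (0.482, 0.564).

(0.482, 0.564)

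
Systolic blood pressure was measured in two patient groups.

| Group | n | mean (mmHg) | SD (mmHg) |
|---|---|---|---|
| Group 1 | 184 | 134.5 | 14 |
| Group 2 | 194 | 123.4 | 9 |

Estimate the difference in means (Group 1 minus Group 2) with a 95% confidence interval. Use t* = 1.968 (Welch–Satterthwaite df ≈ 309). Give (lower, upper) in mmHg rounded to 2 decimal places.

(8.70, 13.50)

Per-group SEs: s₁/√n₁ = 14/√184 = 1.0321, s₂/√n₂ = 9/√194 = 0.6462.
Unpooled SE of the difference: √(1.06523041 + 0.41757444) = 1.2177.
Margin of error = t* · SE = 1.968 × 1.2177 = 2.3964.
x̄₁ − x̄₂ = 134.5 − 123.4 = 11.1000.
CI: 11.1000 ± 2.3964 = (8.70, 13.50).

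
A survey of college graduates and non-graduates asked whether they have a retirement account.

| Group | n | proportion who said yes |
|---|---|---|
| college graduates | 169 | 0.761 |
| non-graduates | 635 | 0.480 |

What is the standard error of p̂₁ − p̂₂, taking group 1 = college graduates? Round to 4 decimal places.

The two standard errors are √(0.7610×0.2390/169) = 0.03281 and √(0.4800×0.5200/635) = 0.01983.
Because the samples are independent, SE_diff = √(0.03281² + 0.01983²) = 0.03834.

0.0383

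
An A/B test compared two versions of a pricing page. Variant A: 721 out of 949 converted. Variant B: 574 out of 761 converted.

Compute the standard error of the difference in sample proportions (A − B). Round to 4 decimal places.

0.0209

First, p̂₁ = 721/949 = 0.7597; p̂₂ = 574/761 = 0.7543.
The two standard errors are √(0.7597×0.2403/949) = 0.01387 and √(0.7543×0.2457/761) = 0.01561.
Because the samples are independent, SE_diff = √(0.01387² + 0.01561²) = 0.02088.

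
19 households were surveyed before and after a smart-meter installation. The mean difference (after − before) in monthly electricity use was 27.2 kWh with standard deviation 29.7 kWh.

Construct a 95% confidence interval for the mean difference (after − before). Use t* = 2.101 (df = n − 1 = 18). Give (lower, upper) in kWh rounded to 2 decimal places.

Paired design: SE = s_d/√n = 29.7/√19 = 6.8136.
t* = 2.101; margin of error = 2.101 × 6.8136 = 14.3154.
27.2 ± 14.3154 → (12.88, 41.52).

(12.88, 41.52)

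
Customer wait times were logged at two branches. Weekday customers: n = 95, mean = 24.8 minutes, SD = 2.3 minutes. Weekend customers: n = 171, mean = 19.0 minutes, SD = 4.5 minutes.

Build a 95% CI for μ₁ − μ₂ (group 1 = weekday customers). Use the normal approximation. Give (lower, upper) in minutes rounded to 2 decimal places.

(4.98, 6.62)

Per-group SEs: s₁/√n₁ = 2.3/√95 = 0.2360, s₂/√n₂ = 4.5/√171 = 0.3441.
Unpooled SE of the difference: √(0.055696 + 0.11840481) = 0.4173.
Margin of error = z* · SE = 1.960 × 0.4173 = 0.8179.
x̄₁ − x̄₂ = 24.8 − 19.0 = 5.8000.
CI: 5.8000 ± 0.8179 = (4.98, 6.62).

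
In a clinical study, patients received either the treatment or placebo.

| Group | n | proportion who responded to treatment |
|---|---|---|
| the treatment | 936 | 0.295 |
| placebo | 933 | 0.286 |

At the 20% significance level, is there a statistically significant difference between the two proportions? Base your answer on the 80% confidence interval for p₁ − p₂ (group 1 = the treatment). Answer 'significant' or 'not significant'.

The two standard errors are √(0.2950×0.7050/936) = 0.01491 and √(0.2860×0.7140/933) = 0.01479.
Because the samples are independent, SE_diff = √(0.01491² + 0.01479²) = 0.02100.
Using z* = 1.282 for 80%, ME = 1.282 × 0.02100 = 0.02692.
p̂₁ − p̂₂ = 0.0090; interval 0.0090 ± 0.02692 gives (-0.01792, 0.03592).
The interval (-0.01792, 0.03592) contains 0, so the difference is not significant.

not significant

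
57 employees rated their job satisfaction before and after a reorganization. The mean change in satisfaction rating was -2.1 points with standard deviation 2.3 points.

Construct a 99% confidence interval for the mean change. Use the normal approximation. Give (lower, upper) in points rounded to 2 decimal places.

This is a matched-pairs design, so SE = s_d/√n = 2.3/√57 = 0.3046.
Margin = 2.576 × 0.3046 = 0.7846; the interval is -2.1 ± 0.7846 = (-2.88, -1.32).

(-2.88, -1.32)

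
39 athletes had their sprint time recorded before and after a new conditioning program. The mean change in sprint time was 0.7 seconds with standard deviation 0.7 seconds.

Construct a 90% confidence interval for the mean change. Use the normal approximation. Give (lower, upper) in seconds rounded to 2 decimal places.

This is a matched-pairs design, so SE = s_d/√n = 0.7/√39 = 0.1121.
Margin = 1.645 × 0.1121 = 0.1844; the interval is 0.7 ± 0.1844 = (0.52, 0.88).

(0.52, 0.88)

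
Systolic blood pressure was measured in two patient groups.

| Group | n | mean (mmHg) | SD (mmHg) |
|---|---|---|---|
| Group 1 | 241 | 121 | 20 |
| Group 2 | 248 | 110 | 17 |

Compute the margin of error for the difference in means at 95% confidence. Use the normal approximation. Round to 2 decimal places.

3.29

Standard errors of each mean: 20/√241 = 1.2883 and 17/√248 = 1.0795.
SE(x̄₁ − x̄₂) = √(1.2883² + 1.0795²) = 1.6808 for independent samples with unequal variances.
With z* = 1.960, the margin is 1.960 × 1.6808 = 3.2944.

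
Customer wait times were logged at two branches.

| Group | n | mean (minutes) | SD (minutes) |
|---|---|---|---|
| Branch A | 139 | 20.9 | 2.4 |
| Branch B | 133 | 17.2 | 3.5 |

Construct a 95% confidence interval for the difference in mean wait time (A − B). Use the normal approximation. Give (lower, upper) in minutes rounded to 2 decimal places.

(2.98, 4.42)

Standard errors of each mean: 2.4/√139 = 0.2036 and 3.5/√133 = 0.3035.
SE(x̄₁ − x̄₂) = √(0.2036² + 0.3035²) = 0.3655 for independent samples with unequal variances.
With z* = 1.960, the margin is 1.960 × 0.3655 = 0.7164.
x̄₁ − x̄₂ = 20.9 − 17.2 = 3.7000; the interval is 3.7000 ± 0.7164 = (2.98, 4.42).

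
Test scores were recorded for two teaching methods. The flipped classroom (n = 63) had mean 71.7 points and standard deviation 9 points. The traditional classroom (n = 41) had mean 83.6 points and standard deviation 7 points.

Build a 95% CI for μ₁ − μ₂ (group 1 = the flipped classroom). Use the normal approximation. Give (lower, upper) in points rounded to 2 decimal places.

(-14.99, -8.81)

SE₁ = s₁/√n₁ = 9/√63 = 1.1339; SE₂ = 7/√41 = 1.0932.
Independent samples, unequal variances: SE_diff = √(SE₁² + SE₂²) = √(1.28572921 + 1.19508624) = 1.5751.
z* = 1.960, so margin of error = 1.960 × 1.5751 = 3.0872.
Difference in means = 71.7 − 83.6 = -11.9000.
-11.9000 ± 3.0872 → (-14.99, -8.81).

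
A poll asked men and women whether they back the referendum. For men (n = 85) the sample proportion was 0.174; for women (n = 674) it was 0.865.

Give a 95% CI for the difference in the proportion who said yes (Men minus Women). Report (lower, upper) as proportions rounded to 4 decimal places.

Each SE is √(p̂(1−p̂)/n): √(0.1740·0.8260/85) = 0.04112 and √(0.8650·0.1350/674) = 0.01316.
SE(p̂₁ − p̂₂) = √(SE₁² + SE₂²) = √(0.0016908544 + 0.0001731856) = 0.04317, since the two samples are independent.
At 95% confidence z* = 1.960; margin = 1.960 × 0.04317 = 0.08461.
The difference is 0.1740 − 0.8650 = -0.6910, so the interval is -0.6910 ± 0.08461 = (-0.7756, -0.6064).

(-0.7756, -0.6064)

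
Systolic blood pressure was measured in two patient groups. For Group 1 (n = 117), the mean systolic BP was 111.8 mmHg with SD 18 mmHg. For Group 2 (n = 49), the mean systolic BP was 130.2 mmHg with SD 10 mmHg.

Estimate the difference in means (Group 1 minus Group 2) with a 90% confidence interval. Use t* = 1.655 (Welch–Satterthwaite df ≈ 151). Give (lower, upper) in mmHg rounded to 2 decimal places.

SE₁ = s₁/√n₁ = 18/√117 = 1.6641; SE₂ = 10/√49 = 1.4286.
Independent samples, unequal variances: SE_diff = √(SE₁² + SE₂²) = √(2.76922881 + 2.04089796) = 2.1932.
t* = 1.655, so margin of error = 1.655 × 2.1932 = 3.6297.
Difference in means = 111.8 − 130.2 = -18.4000.
-18.4000 ± 3.6297 → (-22.03, -14.77).

(-22.03, -14.77)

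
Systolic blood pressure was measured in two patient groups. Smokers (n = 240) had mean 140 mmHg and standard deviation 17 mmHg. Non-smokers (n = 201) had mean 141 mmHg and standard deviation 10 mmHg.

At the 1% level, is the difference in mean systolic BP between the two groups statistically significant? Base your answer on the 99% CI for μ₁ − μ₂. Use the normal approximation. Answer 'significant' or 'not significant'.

not significant

SE₁ = s₁/√n₁ = 17/√240 = 1.0973; SE₂ = 10/√201 = 0.7053.
Independent samples, unequal variances: SE_diff = √(SE₁² + SE₂²) = √(1.20406729 + 0.49744809) = 1.3044.
z* = 2.576, so margin of error = 2.576 × 1.3044 = 3.3601.
Difference in means = 140 − 141 = -1.0000.
-1.0000 ± 3.3601 → (-4.3601, 2.3601).
The interval (-4.3601, 2.3601) contains 0, so the difference is not significant.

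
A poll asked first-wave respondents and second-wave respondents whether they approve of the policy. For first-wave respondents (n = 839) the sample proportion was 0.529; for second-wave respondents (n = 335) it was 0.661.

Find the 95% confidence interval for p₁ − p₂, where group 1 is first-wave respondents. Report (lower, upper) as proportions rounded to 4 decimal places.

(-0.1929, -0.0711)

Each SE is √(p̂(1−p̂)/n): √(0.5290·0.4710/839) = 0.01723 and √(0.6610·0.3390/335) = 0.02586.
SE(p̂₁ − p̂₂) = √(SE₁² + SE₂²) = √(0.0002968729 + 0.0006687396) = 0.03107, since the two samples are independent.
At 95% confidence z* = 1.960; margin = 1.960 × 0.03107 = 0.06090.
The difference is 0.5290 − 0.6610 = -0.1320, so the interval is -0.1320 ± 0.06090 = (-0.1929, -0.0711).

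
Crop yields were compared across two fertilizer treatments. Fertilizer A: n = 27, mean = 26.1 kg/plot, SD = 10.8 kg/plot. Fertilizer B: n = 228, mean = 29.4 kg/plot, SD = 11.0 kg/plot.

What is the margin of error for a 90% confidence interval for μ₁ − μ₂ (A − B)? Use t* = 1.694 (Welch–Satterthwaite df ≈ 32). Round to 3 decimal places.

Standard errors of each mean: 10.8/√27 = 2.0785 and 11.0/√228 = 0.7285.
SE(x̄₁ − x̄₂) = √(2.0785² + 0.7285²) = 2.2025 for independent samples with unequal variances.
With t* = 1.694, the margin is 1.694 × 2.2025 = 3.7310.

3.731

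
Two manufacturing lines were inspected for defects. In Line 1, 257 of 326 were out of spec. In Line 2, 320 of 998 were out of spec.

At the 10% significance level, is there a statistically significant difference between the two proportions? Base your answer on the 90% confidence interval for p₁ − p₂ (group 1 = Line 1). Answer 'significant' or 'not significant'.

First, p̂₁ = 257/326 = 0.7883; p̂₂ = 320/998 = 0.3206.
The two standard errors are √(0.7883×0.2117/326) = 0.02263 and √(0.3206×0.6794/998) = 0.01477.
Because the samples are independent, SE_diff = √(0.02263² + 0.01477²) = 0.02702.
Using z* = 1.645 for 90%, ME = 1.645 × 0.02702 = 0.04445.
p̂₁ − p̂₂ = 0.4677; interval 0.4677 ± 0.04445 gives (0.42325, 0.51215).
The interval (0.42325, 0.51215) does not contain 0, so the difference is significant.

significant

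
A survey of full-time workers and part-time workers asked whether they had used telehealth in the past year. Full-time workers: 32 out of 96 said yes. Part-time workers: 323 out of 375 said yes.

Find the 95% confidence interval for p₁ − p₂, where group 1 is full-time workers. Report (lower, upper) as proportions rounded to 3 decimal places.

p̂₁ = 32/96 = 0.3333 and p̂₂ = 323/375 = 0.8613.
SE₁ = √(p̂₁(1−p̂₁)/n₁) = √(0.3333·0.6667/96) = 0.04811; SE₂ = √(0.8613·0.1387/375) = 0.01785.
Independent samples: SE of the difference = √(SE₁² + SE₂²) = √(0.0023145721 + 0.0003186225) = 0.05131.
z* for 95% confidence is 1.960, so the margin of error is 1.960 × 0.05131 = 0.10057.
Point estimate p̂₁ − p̂₂ = 0.3333 − 0.8613 = -0.5280.
-0.5280 ± 0.10057 → (-0.629, -0.427).

(-0.629, -0.427)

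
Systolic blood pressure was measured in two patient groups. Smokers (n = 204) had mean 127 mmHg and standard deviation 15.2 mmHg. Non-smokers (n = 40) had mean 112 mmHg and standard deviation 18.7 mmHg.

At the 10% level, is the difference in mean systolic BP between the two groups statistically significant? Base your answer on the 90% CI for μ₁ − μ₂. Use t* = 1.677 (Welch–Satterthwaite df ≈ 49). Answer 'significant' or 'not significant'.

significant

SE₁ = s₁/√n₁ = 15.2/√204 = 1.0642; SE₂ = 18.7/√40 = 2.9567.
Independent samples, unequal variances: SE_diff = √(SE₁² + SE₂²) = √(1.13252164 + 8.74207489) = 3.1424.
t* = 1.677, so margin of error = 1.677 × 3.1424 = 5.2698.
Difference in means = 127 − 112 = 15.0000.
15.0000 ± 5.2698 → (9.7302, 20.2698).
The interval (9.7302, 20.2698) does not contain 0, so the difference is significant.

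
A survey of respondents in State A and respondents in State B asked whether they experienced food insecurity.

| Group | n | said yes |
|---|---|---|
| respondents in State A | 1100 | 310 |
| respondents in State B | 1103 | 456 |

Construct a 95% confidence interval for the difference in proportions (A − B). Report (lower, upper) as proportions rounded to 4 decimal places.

First, p̂₁ = 310/1100 = 0.2818; p̂₂ = 456/1103 = 0.4134.
The two standard errors are √(0.2818×0.7182/1100) = 0.01356 and √(0.4134×0.5866/1103) = 0.01483.
Because the samples are independent, SE_diff = √(0.01356² + 0.01483²) = 0.02009.
Using z* = 1.960 for 95%, ME = 1.960 × 0.02009 = 0.03938.
p̂₁ − p̂₂ = -0.1316; interval -0.1316 ± 0.03938 gives (-0.1710, -0.0922).

(-0.1710, -0.0922)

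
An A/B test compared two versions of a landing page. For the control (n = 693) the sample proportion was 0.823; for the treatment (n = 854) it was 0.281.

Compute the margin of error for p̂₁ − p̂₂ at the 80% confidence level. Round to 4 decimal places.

SE₁ = √(p̂₁(1−p̂₁)/n₁) = √(0.8230·0.1770/693) = 0.01450; SE₂ = √(0.2810·0.7190/854) = 0.01538.
Independent samples: SE of the difference = √(SE₁² + SE₂²) = √(0.00021025 + 0.0002365444) = 0.02114.
z* for 80% confidence is 1.282, so the margin of error is 1.282 × 0.02114 = 0.02710.

0.0271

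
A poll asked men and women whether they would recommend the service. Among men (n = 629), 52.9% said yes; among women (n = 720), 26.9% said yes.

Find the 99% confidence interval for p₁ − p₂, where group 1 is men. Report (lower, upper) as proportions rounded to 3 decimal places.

(0.193, 0.327)

Each SE is √(p̂(1−p̂)/n): √(0.5290·0.4710/629) = 0.01990 and √(0.2690·0.7310/720) = 0.01653.
SE(p̂₁ − p̂₂) = √(SE₁² + SE₂²) = √(0.00039601 + 0.0002732409) = 0.02587, since the two samples are independent.
At 99% confidence z* = 2.576; margin = 2.576 × 0.02587 = 0.06664.
The difference is 0.5290 − 0.2690 = 0.2600, so the interval is 0.2600 ± 0.06664 = (0.193, 0.327).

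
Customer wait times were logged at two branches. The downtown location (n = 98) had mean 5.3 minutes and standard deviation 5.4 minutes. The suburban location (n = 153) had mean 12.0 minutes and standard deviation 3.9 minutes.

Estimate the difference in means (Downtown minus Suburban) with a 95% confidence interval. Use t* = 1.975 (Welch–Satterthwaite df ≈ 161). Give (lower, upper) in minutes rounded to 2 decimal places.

(-7.94, -5.46)

Per-group SEs: s₁/√n₁ = 5.4/√98 = 0.5455, s₂/√n₂ = 3.9/√153 = 0.3153.
Unpooled SE of the difference: √(0.29757025 + 0.09941409) = 0.6301.
Margin of error = t* · SE = 1.975 × 0.6301 = 1.2444.
x̄₁ − x̄₂ = 5.3 − 12.0 = -6.7000.
CI: -6.7000 ± 1.2444 = (-7.94, -5.46).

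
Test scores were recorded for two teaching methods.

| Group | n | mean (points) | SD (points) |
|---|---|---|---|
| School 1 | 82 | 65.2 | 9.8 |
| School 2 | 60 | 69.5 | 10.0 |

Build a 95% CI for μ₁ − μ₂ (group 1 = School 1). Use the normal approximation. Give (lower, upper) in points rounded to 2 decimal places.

Standard errors of each mean: 9.8/√82 = 1.0822 and 10.0/√60 = 1.2910.
SE(x̄₁ − x̄₂) = √(1.0822² + 1.2910²) = 1.6846 for independent samples with unequal variances.
With z* = 1.960, the margin is 1.960 × 1.6846 = 3.3018.
x̄₁ − x̄₂ = 65.2 − 69.5 = -4.3000; the interval is -4.3000 ± 3.3018 = (-7.60, -1.00).

(-7.60, -1.00)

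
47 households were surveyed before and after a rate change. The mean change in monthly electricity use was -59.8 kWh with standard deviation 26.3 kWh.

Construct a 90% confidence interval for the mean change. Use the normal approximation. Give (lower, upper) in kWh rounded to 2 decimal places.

This is a matched-pairs design, so SE = s_d/√n = 26.3/√47 = 3.8362.
Margin = 1.645 × 3.8362 = 6.3105; the interval is -59.8 ± 6.3105 = (-66.11, -53.49).

(-66.11, -53.49)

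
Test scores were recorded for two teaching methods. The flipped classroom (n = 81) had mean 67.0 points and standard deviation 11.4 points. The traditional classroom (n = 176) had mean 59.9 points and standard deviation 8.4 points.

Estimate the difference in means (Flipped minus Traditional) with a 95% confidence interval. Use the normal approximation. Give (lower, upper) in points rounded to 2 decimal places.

(4.32, 9.88)

SE₁ = s₁/√n₁ = 11.4/√81 = 1.2667; SE₂ = 8.4/√176 = 0.6332.
Independent samples, unequal variances: SE_diff = √(SE₁² + SE₂²) = √(1.60452889 + 0.40094224) = 1.4161.
z* = 1.960, so margin of error = 1.960 × 1.4161 = 2.7756.
Difference in means = 67.0 − 59.9 = 7.1000.
7.1000 ± 2.7756 → (4.32, 9.88).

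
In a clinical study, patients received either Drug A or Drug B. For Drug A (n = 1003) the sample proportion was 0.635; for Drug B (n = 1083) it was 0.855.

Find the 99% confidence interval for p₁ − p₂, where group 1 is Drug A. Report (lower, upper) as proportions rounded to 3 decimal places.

(-0.268, -0.172)

The two standard errors are √(0.6350×0.3650/1003) = 0.01520 and √(0.8550×0.1450/1083) = 0.01070.
Because the samples are independent, SE_diff = √(0.01520² + 0.01070²) = 0.01859.
Using z* = 2.576 for 99%, ME = 2.576 × 0.01859 = 0.04789.
p̂₁ − p̂₂ = -0.2200; interval -0.2200 ± 0.04789 gives (-0.268, -0.172).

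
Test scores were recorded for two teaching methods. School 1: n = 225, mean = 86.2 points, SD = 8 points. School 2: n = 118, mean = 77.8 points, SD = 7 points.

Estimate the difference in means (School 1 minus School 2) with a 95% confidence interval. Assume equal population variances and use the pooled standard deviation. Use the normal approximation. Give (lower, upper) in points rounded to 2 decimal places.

(6.69, 10.11)

Pooled variance s_p² = [224·8² + 117·7²] / (225+118−2) = 58.8534, so s_p = 7.6716.
SE_diff = s_p·√(1/n₁ + 1/n₂) = 7.6716·√(1/225 + 1/118) = 0.8720.
z* = 1.960; margin = 1.960 × 0.8720 = 1.7091.
Difference = 86.2 − 77.8 = 8.4000.
8.4000 ± 1.7091 → (6.69, 10.11).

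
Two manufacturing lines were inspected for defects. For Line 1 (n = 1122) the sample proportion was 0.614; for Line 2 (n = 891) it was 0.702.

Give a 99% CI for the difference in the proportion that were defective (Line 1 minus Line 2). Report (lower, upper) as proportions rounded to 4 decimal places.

(-0.1424, -0.0336)

The two standard errors are √(0.6140×0.3860/1122) = 0.01453 and √(0.7020×0.2980/891) = 0.01532.
Because the samples are independent, SE_diff = √(0.01453² + 0.01532²) = 0.02111.
Using z* = 2.576 for 99%, ME = 2.576 × 0.02111 = 0.05438.
p̂₁ − p̂₂ = -0.0880; interval -0.0880 ± 0.05438 gives (-0.1424, -0.0336).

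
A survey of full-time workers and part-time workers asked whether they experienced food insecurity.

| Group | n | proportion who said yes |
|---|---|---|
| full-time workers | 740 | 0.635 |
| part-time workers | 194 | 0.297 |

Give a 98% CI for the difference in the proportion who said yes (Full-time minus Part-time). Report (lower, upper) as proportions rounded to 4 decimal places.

Each SE is √(p̂(1−p̂)/n): √(0.6350·0.3650/740) = 0.01770 and √(0.2970·0.7030/194) = 0.03281.
SE(p̂₁ − p̂₂) = √(SE₁² + SE₂²) = √(0.00031329 + 0.0010764961) = 0.03728, since the two samples are independent.
At 98% confidence z* = 2.326; margin = 2.326 × 0.03728 = 0.08671.
The difference is 0.6350 − 0.2970 = 0.3380, so the interval is 0.3380 ± 0.08671 = (0.2513, 0.4247).

(0.2513, 0.4247)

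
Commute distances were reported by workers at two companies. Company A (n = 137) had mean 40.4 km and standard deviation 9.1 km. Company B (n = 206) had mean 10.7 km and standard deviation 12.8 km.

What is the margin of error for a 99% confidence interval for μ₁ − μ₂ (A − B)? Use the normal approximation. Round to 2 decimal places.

Per-group SEs: s₁/√n₁ = 9.1/√137 = 0.7775, s₂/√n₂ = 12.8/√206 = 0.8918.
Unpooled SE of the difference: √(0.60450625 + 0.79530724) = 1.1831.
Margin of error = z* · SE = 2.576 × 1.1831 = 3.0477.

3.05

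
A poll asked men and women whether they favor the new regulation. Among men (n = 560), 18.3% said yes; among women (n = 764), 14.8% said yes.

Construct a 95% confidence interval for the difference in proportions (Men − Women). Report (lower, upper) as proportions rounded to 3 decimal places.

The two standard errors are √(0.1830×0.8170/560) = 0.01634 and √(0.1480×0.8520/764) = 0.01285.
Because the samples are independent, SE_diff = √(0.01634² + 0.01285²) = 0.02079.
Using z* = 1.960 for 95%, ME = 1.960 × 0.02079 = 0.04075.
p̂₁ − p̂₂ = 0.0350; interval 0.0350 ± 0.04075 gives (-0.006, 0.076).

(-0.006, 0.076)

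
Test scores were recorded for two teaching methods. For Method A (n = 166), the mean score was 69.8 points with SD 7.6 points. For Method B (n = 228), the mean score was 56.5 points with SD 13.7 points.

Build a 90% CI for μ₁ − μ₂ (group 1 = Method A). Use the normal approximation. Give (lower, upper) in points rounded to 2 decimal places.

(11.52, 15.08)

Standard errors of each mean: 7.6/√166 = 0.5899 and 13.7/√228 = 0.9073.
SE(x̄₁ − x̄₂) = √(0.5899² + 0.9073²) = 1.0822 for independent samples with unequal variances.
With z* = 1.645, the margin is 1.645 × 1.0822 = 1.7802.
x̄₁ − x̄₂ = 69.8 − 56.5 = 13.3000; the interval is 13.3000 ± 1.7802 = (11.52, 15.08).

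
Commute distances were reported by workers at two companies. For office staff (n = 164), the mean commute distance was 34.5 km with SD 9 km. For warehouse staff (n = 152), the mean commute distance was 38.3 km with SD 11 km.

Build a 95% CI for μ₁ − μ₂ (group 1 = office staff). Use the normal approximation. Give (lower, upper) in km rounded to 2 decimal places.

Per-group SEs: s₁/√n₁ = 9/√164 = 0.7028, s₂/√n₂ = 11/√152 = 0.8922.
Unpooled SE of the difference: √(0.49392784 + 0.79602084) = 1.1358.
Margin of error = z* · SE = 1.960 × 1.1358 = 2.2262.
x̄₁ − x̄₂ = 34.5 − 38.3 = -3.8000.
CI: -3.8000 ± 2.2262 = (-6.03, -1.57).

(-6.03, -1.57)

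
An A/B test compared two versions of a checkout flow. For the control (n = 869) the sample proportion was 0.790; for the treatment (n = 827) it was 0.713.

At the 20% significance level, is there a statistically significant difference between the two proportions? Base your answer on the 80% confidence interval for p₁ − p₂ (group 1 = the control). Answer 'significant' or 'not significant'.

SE₁ = √(p̂₁(1−p̂₁)/n₁) = √(0.7900·0.2100/869) = 0.01382; SE₂ = √(0.7130·0.2870/827) = 0.01573.
Independent samples: SE of the difference = √(SE₁² + SE₂²) = √(0.0001909924 + 0.0002474329) = 0.02094.
z* for 80% confidence is 1.282, so the margin of error is 1.282 × 0.02094 = 0.02685.
Point estimate p̂₁ − p̂₂ = 0.7900 − 0.7130 = 0.0770.
0.0770 ± 0.02685 → (0.05015, 0.10385).
The interval (0.05015, 0.10385) does not contain 0, so the difference is significant.

significant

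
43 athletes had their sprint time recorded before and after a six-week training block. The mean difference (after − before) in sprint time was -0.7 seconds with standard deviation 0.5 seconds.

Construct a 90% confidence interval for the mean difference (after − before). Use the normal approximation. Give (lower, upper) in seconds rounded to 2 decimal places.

This is a matched-pairs design, so SE = s_d/√n = 0.5/√43 = 0.0762.
Margin = 1.645 × 0.0762 = 0.1253; the interval is -0.7 ± 0.1253 = (-0.83, -0.57).

(-0.83, -0.57)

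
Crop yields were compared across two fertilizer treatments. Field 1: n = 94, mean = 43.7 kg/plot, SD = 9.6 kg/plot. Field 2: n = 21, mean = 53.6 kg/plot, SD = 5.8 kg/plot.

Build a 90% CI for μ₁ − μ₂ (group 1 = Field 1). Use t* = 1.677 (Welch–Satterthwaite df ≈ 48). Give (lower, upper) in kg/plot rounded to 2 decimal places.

Standard errors of each mean: 9.6/√94 = 0.9902 and 5.8/√21 = 1.2657.
SE(x̄₁ − x̄₂) = √(0.9902² + 1.2657²) = 1.6070 for independent samples with unequal variances.
With t* = 1.677, the margin is 1.677 × 1.6070 = 2.6949.
x̄₁ − x̄₂ = 43.7 − 53.6 = -9.9000; the interval is -9.9000 ± 2.6949 = (-12.59, -7.21).

(-12.59, -7.21)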